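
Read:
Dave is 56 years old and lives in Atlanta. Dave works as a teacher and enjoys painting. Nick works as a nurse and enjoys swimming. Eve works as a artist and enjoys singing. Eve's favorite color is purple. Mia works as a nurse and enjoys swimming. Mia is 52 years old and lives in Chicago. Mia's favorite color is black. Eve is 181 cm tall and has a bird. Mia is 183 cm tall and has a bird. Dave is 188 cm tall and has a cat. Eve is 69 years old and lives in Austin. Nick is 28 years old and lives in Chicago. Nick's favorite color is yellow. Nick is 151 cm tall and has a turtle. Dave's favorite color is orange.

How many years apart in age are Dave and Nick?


56 vs 28, diff = 28

28


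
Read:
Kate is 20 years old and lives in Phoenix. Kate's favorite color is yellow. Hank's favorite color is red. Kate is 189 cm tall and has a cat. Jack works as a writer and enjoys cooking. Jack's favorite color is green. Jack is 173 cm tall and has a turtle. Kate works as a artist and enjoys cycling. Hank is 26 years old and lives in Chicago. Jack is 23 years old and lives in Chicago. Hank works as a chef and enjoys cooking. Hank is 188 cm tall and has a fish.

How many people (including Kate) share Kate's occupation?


Kate is a artist. Count = 1

1


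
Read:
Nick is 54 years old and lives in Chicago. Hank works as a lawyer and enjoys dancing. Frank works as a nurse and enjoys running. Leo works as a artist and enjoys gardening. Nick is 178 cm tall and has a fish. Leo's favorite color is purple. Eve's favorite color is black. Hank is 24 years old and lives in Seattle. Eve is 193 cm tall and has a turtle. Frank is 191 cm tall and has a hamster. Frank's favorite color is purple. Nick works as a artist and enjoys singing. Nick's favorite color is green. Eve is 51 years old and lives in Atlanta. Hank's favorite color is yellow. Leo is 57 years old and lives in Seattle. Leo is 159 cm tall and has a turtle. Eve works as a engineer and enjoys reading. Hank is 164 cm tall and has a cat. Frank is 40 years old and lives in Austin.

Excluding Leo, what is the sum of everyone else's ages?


Sum (excluding Leo): 169

169


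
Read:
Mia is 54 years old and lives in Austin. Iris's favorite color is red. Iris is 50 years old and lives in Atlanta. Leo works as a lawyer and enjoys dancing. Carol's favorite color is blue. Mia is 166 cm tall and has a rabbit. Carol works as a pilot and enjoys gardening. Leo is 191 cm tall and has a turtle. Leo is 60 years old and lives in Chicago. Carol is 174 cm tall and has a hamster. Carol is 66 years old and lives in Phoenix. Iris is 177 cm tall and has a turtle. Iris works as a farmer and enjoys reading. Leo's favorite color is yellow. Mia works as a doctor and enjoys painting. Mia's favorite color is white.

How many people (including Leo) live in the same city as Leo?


Leo lives in Chicago. Count = 1

1


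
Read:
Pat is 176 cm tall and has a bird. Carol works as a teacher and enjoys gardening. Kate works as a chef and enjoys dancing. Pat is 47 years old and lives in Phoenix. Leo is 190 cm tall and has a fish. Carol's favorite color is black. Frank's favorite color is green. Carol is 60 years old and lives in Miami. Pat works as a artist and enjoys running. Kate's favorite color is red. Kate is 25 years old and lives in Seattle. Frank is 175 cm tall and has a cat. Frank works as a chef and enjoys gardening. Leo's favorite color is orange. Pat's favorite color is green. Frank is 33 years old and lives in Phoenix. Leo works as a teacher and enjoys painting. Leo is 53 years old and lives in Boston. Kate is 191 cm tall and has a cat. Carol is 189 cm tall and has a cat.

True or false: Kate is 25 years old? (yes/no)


Kate is actually 25. yes

yes


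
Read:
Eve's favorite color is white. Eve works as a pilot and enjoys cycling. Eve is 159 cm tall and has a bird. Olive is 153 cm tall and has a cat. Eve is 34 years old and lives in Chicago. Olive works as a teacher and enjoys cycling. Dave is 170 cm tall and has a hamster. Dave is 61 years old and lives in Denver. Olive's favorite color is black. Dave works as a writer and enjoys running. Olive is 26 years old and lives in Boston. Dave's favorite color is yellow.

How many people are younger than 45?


Filter: 2

2


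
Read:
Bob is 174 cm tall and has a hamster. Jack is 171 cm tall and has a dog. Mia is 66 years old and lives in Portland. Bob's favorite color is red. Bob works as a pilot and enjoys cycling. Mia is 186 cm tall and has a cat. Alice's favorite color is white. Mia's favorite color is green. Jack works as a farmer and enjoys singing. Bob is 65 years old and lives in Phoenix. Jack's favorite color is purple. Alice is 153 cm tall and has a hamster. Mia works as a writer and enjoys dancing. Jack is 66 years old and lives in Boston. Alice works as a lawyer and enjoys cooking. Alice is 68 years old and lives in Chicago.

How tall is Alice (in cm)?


Alice is 153 cm tall

153


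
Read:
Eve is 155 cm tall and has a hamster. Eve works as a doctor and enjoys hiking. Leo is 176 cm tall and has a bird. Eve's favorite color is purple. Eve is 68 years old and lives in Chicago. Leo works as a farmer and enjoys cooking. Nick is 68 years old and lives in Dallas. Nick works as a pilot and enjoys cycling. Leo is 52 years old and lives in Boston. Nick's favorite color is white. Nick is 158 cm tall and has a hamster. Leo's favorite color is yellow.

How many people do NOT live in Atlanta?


Not in Atlanta: 3

3


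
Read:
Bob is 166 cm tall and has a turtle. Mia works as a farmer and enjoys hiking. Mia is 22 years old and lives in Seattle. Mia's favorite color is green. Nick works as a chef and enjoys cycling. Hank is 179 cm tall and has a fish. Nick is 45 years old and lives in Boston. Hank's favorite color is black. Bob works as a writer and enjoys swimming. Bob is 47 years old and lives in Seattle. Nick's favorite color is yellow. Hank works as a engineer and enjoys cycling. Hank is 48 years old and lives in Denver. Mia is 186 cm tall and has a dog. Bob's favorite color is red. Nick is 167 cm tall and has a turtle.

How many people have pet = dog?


Count: 1

1


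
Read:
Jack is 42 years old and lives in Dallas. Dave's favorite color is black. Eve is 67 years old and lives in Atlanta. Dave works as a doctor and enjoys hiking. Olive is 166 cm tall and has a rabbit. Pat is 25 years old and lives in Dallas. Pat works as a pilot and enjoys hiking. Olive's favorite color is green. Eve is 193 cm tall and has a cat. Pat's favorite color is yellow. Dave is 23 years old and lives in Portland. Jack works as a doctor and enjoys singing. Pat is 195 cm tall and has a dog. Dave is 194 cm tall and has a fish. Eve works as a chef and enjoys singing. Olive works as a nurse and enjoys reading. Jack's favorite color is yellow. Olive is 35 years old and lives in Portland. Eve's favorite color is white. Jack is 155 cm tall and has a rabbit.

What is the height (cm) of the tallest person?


Tallest: Pat at 195 cm

195


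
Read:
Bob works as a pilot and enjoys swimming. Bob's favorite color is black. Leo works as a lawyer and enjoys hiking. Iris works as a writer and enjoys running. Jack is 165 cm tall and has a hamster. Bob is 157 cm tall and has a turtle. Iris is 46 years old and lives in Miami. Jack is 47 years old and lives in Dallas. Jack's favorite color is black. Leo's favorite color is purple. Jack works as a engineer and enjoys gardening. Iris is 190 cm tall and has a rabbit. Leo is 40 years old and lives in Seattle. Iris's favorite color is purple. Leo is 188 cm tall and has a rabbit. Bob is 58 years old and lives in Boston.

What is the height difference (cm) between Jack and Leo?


|165 - 188| = 23

23


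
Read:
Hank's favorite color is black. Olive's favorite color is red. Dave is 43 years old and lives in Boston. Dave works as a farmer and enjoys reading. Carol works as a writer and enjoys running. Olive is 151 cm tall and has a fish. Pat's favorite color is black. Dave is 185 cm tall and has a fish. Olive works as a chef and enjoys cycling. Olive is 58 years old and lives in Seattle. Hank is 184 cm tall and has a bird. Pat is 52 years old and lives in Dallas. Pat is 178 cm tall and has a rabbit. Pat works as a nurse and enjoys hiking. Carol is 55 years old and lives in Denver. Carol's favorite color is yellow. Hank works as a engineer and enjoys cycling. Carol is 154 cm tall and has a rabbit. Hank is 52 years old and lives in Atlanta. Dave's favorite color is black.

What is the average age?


Sum=260, n=5, avg=52

52


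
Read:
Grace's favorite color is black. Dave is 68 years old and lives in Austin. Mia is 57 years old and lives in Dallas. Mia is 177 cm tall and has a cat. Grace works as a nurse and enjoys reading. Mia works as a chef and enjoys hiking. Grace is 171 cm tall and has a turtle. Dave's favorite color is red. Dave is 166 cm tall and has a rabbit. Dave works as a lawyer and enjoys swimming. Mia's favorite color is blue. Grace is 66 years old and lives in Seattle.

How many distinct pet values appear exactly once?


Unique pet values: 3

3


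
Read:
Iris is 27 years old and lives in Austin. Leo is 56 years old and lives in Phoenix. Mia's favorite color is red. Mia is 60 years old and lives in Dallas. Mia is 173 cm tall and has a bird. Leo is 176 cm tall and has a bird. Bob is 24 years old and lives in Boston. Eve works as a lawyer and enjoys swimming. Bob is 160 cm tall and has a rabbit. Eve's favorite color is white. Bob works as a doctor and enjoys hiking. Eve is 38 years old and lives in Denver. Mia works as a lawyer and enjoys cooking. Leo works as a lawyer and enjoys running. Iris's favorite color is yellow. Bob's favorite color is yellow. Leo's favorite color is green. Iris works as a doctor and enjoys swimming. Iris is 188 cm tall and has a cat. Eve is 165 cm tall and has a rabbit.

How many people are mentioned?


People: Iris, Leo, Mia, Bob, Eve. Count = 5

5


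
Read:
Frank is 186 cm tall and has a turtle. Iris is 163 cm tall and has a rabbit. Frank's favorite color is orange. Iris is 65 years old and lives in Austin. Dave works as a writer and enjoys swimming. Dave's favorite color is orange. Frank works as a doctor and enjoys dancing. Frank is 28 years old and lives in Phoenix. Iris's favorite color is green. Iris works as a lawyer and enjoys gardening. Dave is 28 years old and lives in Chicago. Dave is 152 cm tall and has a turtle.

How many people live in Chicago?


Count in Chicago: 1

1


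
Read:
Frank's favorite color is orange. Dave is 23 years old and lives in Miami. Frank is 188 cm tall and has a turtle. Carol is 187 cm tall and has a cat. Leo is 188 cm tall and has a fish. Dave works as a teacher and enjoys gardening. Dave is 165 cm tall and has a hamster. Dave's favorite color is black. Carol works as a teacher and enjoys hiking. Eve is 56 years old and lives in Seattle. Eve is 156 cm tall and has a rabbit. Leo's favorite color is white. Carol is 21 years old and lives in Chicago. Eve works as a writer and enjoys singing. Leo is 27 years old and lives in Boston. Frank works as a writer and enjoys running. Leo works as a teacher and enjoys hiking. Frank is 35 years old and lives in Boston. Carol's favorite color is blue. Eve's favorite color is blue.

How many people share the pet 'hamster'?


Count: 1

1


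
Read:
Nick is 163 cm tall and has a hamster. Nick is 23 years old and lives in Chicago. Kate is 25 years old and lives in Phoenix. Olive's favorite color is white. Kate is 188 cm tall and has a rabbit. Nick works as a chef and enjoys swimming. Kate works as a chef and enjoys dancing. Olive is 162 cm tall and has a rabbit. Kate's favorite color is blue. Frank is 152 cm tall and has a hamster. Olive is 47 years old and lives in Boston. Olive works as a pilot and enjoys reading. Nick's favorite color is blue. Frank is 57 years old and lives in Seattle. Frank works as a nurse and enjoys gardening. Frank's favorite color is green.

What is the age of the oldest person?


Oldest: Frank at 57

57


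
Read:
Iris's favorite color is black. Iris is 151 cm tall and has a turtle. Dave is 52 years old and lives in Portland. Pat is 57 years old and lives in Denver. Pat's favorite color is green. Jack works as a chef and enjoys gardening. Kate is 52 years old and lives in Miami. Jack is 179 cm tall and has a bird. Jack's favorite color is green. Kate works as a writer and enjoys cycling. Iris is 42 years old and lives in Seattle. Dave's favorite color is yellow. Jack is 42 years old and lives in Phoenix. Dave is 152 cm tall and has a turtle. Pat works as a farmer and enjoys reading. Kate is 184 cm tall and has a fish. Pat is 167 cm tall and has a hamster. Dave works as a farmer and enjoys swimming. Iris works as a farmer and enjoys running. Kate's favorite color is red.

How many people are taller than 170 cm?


Taller than 170: 2

2


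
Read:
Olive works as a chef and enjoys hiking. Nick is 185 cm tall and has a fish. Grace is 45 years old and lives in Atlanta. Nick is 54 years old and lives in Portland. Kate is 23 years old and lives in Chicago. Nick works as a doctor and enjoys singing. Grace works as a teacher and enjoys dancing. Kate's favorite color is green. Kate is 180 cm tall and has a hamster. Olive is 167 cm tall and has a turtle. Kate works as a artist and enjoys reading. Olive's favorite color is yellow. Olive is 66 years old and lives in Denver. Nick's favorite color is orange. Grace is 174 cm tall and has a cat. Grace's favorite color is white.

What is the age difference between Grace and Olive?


|45 - 66| = 21

21


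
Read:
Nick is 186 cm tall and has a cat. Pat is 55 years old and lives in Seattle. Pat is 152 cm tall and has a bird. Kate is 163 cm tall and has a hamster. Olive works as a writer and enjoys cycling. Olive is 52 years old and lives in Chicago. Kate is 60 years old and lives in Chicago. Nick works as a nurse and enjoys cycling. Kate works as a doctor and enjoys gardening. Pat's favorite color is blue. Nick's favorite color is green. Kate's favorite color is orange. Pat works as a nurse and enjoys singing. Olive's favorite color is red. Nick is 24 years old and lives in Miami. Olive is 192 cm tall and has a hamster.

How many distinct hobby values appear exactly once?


Unique hobby values: 2

2


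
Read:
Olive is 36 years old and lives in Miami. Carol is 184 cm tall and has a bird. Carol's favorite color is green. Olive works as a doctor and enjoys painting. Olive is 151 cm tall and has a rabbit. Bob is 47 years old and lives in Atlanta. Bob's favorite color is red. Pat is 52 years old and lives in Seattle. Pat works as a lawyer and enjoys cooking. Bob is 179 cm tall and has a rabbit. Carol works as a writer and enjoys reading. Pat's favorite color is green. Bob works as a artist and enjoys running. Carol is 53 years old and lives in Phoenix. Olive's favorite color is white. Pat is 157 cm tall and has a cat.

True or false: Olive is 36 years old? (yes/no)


Olive is actually 36. yes

yes


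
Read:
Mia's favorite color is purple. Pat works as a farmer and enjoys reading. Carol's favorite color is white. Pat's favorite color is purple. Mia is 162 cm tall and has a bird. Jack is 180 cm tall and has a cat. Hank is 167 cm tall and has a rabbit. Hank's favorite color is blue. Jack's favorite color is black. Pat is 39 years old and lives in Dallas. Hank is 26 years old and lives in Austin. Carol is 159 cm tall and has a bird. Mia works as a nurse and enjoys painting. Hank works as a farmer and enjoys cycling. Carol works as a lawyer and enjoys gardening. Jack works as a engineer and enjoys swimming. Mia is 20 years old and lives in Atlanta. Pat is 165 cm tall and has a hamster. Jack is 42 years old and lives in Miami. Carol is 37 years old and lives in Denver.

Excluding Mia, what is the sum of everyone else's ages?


Sum (excluding Mia): 144

144


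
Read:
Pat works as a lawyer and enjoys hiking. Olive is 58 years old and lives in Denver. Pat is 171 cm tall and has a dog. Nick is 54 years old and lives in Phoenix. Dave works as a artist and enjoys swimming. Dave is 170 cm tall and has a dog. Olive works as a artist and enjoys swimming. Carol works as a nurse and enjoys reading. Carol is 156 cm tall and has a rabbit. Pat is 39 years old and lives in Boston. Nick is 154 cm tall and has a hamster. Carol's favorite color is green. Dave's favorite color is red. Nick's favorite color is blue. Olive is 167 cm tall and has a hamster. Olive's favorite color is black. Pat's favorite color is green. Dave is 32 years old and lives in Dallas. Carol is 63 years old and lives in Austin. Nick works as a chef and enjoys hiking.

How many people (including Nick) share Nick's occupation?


Nick is a chef. Count = 1

1


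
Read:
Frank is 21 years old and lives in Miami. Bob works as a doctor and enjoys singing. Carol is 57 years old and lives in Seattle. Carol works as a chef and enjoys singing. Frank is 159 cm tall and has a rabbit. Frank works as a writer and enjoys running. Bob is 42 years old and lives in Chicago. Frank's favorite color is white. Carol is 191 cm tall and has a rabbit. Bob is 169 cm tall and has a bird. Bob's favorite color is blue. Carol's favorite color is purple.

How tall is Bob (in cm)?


Bob is 169 cm tall

169


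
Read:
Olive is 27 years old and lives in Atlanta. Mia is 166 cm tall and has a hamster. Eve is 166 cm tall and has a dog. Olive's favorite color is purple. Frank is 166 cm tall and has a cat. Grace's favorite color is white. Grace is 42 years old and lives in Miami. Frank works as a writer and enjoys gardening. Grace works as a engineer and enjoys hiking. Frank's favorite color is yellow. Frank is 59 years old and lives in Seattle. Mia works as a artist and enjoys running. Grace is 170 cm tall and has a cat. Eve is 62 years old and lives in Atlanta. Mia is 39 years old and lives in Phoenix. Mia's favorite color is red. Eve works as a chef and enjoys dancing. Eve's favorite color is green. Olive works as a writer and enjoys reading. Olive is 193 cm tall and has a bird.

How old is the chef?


The chef is Eve, age 62

62


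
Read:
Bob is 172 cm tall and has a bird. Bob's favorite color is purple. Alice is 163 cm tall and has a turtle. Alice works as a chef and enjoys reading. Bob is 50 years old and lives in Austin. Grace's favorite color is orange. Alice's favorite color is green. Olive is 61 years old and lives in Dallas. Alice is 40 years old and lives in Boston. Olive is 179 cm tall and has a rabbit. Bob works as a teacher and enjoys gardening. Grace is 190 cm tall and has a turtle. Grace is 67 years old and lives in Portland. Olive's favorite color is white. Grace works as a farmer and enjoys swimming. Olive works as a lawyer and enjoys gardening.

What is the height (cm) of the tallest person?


Tallest: Grace at 190 cm

190


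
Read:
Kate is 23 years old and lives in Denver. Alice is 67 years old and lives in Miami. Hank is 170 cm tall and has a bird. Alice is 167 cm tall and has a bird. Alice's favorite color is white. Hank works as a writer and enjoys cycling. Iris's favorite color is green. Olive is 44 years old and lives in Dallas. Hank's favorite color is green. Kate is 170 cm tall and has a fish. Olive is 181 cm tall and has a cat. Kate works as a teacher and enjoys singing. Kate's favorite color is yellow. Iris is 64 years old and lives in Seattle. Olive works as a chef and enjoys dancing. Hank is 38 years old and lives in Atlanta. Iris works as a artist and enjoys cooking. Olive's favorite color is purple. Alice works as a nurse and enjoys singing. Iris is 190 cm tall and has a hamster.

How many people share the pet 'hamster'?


Count: 1

1


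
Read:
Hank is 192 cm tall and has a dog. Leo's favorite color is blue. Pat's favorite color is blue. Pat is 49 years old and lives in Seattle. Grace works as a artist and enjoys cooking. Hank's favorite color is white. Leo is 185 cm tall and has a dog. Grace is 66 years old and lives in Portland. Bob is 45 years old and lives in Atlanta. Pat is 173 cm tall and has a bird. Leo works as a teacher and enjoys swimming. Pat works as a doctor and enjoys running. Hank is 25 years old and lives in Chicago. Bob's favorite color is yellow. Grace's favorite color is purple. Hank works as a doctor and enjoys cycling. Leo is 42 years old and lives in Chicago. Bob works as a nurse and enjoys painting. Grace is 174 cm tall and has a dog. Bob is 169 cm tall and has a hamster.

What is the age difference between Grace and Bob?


|66 - 45| = 21

21


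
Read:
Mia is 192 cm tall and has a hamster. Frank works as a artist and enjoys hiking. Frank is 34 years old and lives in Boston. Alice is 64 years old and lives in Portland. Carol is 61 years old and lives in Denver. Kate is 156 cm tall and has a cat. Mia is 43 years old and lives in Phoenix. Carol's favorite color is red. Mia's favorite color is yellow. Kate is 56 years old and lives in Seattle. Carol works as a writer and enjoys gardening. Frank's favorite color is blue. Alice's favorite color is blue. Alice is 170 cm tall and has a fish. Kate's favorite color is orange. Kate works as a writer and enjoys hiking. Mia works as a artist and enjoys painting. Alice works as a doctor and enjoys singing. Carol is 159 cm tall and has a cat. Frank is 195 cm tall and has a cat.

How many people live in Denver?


Count in Denver: 1

1


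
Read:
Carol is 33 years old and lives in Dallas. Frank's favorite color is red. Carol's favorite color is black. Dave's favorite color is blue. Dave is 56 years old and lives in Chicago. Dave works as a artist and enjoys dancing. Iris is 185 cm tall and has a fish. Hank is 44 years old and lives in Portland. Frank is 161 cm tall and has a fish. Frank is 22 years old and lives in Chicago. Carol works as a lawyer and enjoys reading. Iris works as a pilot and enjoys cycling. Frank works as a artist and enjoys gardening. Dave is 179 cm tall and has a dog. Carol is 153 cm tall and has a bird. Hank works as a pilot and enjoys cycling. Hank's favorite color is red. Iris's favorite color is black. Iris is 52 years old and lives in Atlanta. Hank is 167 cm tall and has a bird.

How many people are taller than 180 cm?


Taller than 180: 1

1


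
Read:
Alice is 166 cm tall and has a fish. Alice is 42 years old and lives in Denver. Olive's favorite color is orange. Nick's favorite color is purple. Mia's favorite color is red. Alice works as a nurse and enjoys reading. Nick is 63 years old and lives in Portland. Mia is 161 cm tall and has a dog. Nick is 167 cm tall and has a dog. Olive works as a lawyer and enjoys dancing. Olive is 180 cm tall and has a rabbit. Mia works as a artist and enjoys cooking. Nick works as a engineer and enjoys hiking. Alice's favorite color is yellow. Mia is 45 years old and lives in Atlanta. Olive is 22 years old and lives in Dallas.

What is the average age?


Sum=172, n=4, avg=43

43


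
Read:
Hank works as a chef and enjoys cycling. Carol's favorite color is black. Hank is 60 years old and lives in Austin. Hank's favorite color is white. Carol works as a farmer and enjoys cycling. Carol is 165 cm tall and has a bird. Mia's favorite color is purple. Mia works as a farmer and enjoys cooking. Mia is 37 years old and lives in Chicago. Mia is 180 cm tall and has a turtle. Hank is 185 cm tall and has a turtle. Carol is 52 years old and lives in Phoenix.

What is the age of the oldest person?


Oldest: Hank at 60

60


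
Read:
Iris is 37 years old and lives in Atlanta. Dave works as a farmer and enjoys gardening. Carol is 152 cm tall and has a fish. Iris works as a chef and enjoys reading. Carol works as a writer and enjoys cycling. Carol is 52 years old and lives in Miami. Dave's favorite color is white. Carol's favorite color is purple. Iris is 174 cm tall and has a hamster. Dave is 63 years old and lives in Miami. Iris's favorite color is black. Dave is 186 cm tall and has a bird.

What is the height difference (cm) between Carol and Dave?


|152 - 186| = 34

34


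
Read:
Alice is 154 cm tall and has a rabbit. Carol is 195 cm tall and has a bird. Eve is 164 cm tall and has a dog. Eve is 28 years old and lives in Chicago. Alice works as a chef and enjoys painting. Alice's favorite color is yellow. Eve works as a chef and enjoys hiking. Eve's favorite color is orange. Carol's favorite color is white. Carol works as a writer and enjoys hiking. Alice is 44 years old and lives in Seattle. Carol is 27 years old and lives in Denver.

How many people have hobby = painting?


Count: 1

1


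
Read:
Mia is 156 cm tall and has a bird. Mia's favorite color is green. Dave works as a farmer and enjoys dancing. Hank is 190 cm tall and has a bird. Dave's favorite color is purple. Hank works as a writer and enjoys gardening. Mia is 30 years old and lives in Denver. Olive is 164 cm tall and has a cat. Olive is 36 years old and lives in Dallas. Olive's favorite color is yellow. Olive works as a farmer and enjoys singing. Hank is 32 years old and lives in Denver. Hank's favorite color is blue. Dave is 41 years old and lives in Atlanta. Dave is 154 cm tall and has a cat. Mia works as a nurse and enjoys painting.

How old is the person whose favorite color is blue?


Person with favorite color=blue is Hank, age 32

32


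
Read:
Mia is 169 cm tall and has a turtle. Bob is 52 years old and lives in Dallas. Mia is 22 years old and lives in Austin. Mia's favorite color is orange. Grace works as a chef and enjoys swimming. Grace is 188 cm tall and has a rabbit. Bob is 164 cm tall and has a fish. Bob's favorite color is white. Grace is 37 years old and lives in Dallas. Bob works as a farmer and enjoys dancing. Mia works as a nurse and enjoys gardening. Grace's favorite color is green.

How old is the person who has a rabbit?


Person with rabbit is Grace, age 37

37


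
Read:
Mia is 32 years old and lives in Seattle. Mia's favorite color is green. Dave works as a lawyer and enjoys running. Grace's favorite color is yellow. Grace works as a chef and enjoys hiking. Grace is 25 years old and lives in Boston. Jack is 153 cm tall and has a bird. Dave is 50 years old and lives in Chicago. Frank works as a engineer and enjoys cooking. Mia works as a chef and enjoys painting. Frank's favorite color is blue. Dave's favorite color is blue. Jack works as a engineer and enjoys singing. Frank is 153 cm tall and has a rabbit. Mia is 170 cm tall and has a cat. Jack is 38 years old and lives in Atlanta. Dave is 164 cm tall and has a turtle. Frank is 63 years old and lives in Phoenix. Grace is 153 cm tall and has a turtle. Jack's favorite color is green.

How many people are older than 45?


Filter: 2

2


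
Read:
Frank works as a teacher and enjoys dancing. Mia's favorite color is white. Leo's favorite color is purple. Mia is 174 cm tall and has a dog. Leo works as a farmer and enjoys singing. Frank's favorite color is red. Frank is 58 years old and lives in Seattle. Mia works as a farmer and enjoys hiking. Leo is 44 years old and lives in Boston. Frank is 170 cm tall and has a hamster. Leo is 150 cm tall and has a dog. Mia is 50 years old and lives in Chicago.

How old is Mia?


Mia is 50 years old

50


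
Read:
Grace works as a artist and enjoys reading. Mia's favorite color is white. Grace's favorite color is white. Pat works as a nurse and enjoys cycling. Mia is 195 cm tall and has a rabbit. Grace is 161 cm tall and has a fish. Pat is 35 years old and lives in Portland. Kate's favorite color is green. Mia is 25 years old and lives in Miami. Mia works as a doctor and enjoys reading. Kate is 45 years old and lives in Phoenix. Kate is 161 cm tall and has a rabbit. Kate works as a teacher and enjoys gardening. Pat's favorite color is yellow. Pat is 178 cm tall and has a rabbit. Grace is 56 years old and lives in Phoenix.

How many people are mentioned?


People: Pat, Kate, Mia, Grace. Count = 4

4


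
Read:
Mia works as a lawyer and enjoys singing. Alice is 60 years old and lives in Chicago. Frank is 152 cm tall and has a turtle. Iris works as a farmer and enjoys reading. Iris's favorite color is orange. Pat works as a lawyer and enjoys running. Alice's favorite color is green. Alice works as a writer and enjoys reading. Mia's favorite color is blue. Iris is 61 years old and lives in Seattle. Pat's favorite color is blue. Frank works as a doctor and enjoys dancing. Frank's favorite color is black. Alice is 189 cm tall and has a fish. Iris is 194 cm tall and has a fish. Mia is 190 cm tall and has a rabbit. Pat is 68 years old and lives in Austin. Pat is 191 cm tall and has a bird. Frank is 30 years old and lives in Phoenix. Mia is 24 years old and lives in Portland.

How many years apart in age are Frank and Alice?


30 vs 60, diff = 30

30


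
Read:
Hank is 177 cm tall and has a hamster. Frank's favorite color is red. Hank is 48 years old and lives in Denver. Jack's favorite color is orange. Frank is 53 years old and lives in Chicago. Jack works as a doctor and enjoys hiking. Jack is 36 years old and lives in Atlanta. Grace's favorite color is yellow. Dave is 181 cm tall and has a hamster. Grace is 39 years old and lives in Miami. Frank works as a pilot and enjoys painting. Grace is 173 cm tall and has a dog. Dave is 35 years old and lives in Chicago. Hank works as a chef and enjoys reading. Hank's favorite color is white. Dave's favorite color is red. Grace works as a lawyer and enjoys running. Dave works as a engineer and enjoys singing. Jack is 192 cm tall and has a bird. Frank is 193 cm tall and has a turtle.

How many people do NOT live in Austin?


Not in Austin: 5

5


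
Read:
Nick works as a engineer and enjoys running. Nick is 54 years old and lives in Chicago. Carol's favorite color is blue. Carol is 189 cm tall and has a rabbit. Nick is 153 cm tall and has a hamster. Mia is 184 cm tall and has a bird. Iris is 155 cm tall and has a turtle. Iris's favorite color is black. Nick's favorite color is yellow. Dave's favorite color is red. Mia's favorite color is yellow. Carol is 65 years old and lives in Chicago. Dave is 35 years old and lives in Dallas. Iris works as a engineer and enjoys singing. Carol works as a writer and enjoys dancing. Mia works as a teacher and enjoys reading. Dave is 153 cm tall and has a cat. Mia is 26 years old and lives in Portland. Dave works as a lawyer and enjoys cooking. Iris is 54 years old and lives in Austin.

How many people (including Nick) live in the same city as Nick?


Nick lives in Chicago. Count = 2

2


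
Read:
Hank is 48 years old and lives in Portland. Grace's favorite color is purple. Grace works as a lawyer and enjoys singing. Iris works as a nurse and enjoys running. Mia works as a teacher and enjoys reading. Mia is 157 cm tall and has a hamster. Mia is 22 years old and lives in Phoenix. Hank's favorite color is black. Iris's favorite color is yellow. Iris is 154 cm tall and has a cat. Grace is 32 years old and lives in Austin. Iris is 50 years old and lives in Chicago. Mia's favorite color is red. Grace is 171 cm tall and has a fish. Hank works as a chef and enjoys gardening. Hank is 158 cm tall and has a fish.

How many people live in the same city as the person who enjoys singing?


Person with hobby singing is Grace, city Austin. Count = 1

1


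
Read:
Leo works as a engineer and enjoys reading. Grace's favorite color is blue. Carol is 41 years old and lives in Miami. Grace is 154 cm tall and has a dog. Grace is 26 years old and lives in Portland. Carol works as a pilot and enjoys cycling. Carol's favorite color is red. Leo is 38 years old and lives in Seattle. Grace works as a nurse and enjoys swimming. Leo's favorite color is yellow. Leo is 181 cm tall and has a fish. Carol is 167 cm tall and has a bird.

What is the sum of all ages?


38+26+41 = 105

105


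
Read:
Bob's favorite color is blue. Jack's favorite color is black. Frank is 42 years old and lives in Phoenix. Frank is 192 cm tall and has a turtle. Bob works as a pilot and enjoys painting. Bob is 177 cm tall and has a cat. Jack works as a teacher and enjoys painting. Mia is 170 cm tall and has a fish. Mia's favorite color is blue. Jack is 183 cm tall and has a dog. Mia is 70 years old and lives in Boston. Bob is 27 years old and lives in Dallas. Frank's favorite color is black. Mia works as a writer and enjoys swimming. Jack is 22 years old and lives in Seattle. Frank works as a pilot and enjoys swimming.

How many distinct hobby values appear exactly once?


Unique hobby values: 0

0


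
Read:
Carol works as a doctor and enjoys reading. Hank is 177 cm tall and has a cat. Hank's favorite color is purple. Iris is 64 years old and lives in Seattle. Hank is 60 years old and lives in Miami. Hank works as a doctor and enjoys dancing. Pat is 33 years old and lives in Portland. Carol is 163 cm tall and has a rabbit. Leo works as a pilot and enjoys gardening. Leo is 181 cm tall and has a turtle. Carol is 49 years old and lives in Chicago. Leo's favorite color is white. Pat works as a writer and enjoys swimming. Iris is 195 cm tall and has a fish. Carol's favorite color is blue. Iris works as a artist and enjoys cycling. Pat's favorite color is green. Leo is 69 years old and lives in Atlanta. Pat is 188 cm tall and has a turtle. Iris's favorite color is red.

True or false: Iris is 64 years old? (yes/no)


Iris is actually 64. yes

yes


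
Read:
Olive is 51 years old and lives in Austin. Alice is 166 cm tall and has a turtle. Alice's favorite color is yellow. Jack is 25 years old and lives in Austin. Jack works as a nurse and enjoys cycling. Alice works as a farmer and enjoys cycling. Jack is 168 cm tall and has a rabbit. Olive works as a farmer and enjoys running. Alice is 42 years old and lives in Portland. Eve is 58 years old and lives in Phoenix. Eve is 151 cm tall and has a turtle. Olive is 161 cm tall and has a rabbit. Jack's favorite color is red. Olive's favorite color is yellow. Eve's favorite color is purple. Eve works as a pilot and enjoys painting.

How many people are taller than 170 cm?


Taller than 170: 0

0


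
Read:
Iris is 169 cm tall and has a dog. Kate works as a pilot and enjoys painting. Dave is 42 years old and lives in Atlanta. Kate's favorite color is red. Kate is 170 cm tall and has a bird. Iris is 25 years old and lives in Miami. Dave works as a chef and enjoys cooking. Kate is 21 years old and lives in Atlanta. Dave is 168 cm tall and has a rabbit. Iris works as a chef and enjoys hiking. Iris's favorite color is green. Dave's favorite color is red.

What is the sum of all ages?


21+42+25 = 88

88


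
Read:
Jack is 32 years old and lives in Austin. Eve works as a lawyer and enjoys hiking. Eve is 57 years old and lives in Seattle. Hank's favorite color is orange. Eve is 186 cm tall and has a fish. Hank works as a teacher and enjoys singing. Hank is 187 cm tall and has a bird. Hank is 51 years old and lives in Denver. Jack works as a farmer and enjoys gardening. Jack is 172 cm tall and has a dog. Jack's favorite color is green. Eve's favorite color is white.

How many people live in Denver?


Count in Denver: 1

1


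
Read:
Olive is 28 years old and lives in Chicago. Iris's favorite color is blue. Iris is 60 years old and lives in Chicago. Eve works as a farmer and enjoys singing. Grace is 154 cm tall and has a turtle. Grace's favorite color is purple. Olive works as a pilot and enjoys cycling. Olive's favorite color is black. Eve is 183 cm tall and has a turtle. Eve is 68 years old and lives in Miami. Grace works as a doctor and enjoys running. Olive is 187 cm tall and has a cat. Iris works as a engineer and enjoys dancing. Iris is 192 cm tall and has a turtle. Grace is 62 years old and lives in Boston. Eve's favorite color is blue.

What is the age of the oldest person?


Oldest: Eve at 68

68


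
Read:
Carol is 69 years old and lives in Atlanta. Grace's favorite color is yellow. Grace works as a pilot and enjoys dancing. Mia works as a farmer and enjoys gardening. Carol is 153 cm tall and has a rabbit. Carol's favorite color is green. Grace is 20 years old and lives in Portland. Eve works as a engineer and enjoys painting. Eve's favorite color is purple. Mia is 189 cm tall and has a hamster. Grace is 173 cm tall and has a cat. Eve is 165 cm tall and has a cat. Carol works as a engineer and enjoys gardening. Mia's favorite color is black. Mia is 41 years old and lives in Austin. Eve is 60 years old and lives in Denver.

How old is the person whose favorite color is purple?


Person with favorite color=purple is Eve, age 60

60


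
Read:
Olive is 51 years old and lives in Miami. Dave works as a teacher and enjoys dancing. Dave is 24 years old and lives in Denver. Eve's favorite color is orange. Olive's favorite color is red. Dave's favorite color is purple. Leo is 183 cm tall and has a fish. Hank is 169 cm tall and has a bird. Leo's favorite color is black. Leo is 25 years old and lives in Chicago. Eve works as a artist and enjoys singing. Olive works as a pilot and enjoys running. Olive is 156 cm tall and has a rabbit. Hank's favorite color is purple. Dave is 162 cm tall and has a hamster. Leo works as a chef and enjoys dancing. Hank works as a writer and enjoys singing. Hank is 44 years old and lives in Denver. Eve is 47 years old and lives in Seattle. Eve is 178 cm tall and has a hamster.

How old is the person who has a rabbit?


Person with rabbit is Olive, age 51

51


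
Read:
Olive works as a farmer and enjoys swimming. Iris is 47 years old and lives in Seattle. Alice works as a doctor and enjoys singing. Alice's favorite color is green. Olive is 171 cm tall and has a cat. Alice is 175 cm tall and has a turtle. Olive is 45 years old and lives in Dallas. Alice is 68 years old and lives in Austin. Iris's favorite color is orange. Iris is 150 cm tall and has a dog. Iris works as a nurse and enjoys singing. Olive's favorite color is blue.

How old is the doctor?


The doctor is Alice, age 68

68


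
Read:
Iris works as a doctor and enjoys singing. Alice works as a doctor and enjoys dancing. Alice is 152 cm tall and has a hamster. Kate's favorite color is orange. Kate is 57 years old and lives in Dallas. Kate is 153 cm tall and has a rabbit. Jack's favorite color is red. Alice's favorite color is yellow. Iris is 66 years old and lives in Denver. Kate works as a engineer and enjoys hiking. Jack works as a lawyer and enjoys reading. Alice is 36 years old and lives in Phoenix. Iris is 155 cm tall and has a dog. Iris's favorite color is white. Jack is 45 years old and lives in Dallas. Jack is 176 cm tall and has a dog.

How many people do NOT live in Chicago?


Not in Chicago: 4

4


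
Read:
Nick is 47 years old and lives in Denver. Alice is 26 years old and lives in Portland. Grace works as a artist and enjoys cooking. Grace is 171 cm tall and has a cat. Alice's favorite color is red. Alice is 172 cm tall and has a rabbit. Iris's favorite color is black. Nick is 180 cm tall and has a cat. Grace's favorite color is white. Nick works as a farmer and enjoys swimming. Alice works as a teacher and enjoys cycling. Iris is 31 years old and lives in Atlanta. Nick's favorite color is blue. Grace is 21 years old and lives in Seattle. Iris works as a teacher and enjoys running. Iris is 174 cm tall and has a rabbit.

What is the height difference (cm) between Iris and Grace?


|174 - 171| = 3

3


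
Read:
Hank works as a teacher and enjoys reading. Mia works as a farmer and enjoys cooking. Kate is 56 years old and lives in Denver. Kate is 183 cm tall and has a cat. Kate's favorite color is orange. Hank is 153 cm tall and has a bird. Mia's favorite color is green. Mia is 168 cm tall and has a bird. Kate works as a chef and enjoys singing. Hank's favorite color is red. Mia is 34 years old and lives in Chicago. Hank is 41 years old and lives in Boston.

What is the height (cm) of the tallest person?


Tallest: Kate at 183 cm

183


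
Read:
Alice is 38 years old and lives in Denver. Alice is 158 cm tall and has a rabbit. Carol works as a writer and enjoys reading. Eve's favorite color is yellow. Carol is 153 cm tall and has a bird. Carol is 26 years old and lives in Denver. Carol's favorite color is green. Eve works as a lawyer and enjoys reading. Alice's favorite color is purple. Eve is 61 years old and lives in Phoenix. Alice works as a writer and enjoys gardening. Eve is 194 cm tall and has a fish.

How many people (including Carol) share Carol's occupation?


Carol is a writer. Count = 2

2
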